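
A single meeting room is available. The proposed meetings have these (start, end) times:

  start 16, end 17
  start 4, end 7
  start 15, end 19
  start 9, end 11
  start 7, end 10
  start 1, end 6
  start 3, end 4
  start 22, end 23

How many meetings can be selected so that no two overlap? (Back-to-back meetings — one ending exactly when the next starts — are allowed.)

5

Greedy by earliest finish: after sorting by end time, pick each interval compatible with the last pick.
By end time: (3,4), (1,6), (4,7), (7,10), (9,11), (16,17), (15,19), (22,23).
Pick (3,4); next start ≥ 4 → (4,7); next start ≥ 7 → (7,10); next start ≥ 10 → (16,17); next start ≥ 17 → (22,23).
Selected 5 meetings.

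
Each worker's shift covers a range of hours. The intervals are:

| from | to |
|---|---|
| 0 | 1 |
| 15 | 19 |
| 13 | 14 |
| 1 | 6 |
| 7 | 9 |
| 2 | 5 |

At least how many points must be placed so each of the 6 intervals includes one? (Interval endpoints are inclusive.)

Process intervals by earliest right end; each time one isn't hit yet, stab at its right endpoint.
By right end: [0,1]  [2,5]  [1,6]  [7,9]  [13,14]  [15,19]
[0,1] uncovered → point at 1; [2,5] uncovered → point at 5; [7,9] uncovered → point at 9; [13,14] uncovered → point at 14; [15,19] uncovered → point at 19.
Points: 1, 5, 9, 14, 19 (5 total).

5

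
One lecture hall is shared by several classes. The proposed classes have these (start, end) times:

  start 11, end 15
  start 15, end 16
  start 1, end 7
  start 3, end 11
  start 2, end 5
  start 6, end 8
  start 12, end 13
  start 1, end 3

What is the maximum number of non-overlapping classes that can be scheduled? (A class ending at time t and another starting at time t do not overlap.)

Greedy by earliest finish: after sorting by end time, pick each interval compatible with the last pick.
Sorted by end: (1,3)  (2,5)  (1,7)  (6,8)  (3,11)  (12,13)  (11,15)  (15,16)
take (1,3); skip (2,5); take (6,8); take (12,13); skip (11,15); take (15,16).
Selected 4 classes.

4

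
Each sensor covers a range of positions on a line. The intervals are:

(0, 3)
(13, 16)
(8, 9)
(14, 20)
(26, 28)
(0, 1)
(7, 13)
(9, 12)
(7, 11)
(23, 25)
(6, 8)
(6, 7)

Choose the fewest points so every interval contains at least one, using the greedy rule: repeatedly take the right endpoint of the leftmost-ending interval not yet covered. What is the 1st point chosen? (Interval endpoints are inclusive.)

1

Sort by right endpoint; whenever an interval is uncovered, place a point at its right end.
By right end: [0,1]  [0,3]  [6,7]  [6,8]  [8,9]  [7,11]  [9,12]  [7,13]  [13,16]  [14,20]  [23,25]  [26,28]
[0,1] uncovered → point at 1; [6,7] uncovered → point at 7; [8,9] uncovered → point at 9; [13,16] uncovered → point at 16; [23,25] uncovered → point at 25; [26,28] uncovered → point at 28.
Points: 1, 7, 9, 16, 25, 28 (6 total).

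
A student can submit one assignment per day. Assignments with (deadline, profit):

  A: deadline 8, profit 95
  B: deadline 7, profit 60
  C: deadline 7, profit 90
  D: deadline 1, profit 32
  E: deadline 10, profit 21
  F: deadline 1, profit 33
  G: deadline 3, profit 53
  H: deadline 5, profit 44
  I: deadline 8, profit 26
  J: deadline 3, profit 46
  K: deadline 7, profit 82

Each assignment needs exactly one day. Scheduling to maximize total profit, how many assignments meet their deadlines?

Sort by profit descending; place each in the latest free slot ≤ its deadline.
By profit: A(d8,95), C(d7,90), K(d7,82), B(d7,60), G(d3,53), J(d3,46), H(d5,44), F(d1,33), D(d1,32), I(d8,26), E(d10,21)
A→slot 8; C→slot 7; K→slot 6; B→slot 5; G→slot 3; J→slot 2; H→slot 4; F→slot 1; D skipped; I skipped; E→slot 10.
9 of 11 scheduled.

9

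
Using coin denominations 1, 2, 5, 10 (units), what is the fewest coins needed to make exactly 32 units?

4

32 = 3×10 + 1×2
Total coins = 3 + 1 = 4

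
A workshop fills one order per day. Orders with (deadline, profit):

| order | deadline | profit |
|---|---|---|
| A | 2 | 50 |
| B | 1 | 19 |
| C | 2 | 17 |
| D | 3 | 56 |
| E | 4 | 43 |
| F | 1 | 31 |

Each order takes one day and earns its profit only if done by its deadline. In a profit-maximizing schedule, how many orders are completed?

4

Take jobs in profit order; each goes to the latest open slot no later than its deadline.
Profit order: D=56 A=50 E=43 F=31 B=19 C=17
Assign: D→slot 3, A→slot 2, E→slot 4, F→slot 1, B skipped, C skipped.
Slots: [1:F] [2:A] [3:D] [4:E]
4 of 6 scheduled.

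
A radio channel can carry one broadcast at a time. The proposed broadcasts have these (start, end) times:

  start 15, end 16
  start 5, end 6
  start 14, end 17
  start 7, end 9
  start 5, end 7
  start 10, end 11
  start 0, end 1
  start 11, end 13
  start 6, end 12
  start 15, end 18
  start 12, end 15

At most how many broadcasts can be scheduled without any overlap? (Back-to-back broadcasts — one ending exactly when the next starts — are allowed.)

By end time: (0,1), (5,6), (5,7), (7,9), (10,11), (6,12), (11,13), (12,15), (15,16), (14,17), (15,18).
Pick (0,1); next start ≥ 1 → (5,6); next start ≥ 6 → (7,9); next start ≥ 9 → (10,11); next start ≥ 11 → (11,13); next start ≥ 13 → (15,16).
Selected 6 broadcasts.

6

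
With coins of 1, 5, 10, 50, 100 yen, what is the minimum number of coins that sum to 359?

9

359 = 3×100 + 1×50 + 1×5 + 4×1
Total coins = 3 + 1 + 1 + 4 = 9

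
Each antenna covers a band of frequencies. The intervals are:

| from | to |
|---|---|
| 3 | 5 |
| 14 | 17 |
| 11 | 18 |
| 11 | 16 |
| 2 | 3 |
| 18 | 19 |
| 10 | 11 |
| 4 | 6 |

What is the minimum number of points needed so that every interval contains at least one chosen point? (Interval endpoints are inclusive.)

By right end: [2,3]  [3,5]  [4,6]  [10,11]  [11,16]  [14,17]  [11,18]  [18,19]
[2,3] uncovered → point at 3; [4,6] uncovered → point at 6; [10,11] uncovered → point at 11; [14,17] uncovered → point at 17; [18,19] uncovered → point at 19.
Points: 3, 6, 11, 17, 19 (5 total).

5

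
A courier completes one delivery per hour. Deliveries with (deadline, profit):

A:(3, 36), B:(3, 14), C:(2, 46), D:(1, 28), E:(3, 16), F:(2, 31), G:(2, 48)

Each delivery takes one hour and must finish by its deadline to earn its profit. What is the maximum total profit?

130

Sort by profit descending; place each in the latest free slot ≤ its deadline.
By profit: G(d2,48), C(d2,46), A(d3,36), F(d2,31), D(d1,28), E(d3,16), B(d3,14)
G→slot 2; C→slot 1; A→slot 3; F skipped; D skipped; E skipped; B skipped.
Profit = 46 + 48 + 36 = 130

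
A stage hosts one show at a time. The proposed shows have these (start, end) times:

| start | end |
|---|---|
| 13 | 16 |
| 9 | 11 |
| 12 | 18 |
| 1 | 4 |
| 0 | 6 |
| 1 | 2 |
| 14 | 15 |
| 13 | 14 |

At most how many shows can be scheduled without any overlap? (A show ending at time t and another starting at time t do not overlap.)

Sort by end time and greedily take each interval whose start is ≥ the last chosen end.
Sorted by end: (1,2)  (1,4)  (0,6)  (9,11)  (13,14)  (14,15)  (13,16)  (12,18)
take (1,2); take (9,11); take (13,14); take (14,15); skip (12,18).
Selected 4 shows.

4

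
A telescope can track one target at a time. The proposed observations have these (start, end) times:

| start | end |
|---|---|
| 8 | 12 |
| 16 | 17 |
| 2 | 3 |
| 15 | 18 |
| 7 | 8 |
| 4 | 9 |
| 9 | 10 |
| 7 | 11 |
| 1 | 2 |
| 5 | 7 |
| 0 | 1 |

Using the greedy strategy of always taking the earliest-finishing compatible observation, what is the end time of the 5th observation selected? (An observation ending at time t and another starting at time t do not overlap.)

8

Order by finish time; keep every interval that doesn't clash with the previous kept one.
By end time: (0,1), (1,2), (2,3), (5,7), (7,8), (4,9), (9,10), (7,11), (8,12), (16,17), (15,18).
Pick (0,1); next start ≥ 1 → (1,2); next start ≥ 2 → (2,3); next start ≥ 3 → (5,7); next start ≥ 7 → (7,8); next start ≥ 8 → (9,10); next start ≥ 10 → (16,17).
Selected: (0,1) (1,2) (2,3) (5,7) (7,8) (9,10) (16,17)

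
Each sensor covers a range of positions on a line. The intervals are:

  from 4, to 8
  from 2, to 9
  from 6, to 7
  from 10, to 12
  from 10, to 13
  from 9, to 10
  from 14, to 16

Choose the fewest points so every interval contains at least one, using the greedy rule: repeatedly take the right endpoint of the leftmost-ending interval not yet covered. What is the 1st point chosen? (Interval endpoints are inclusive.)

By right end: [6,7]  [4,8]  [2,9]  [9,10]  [10,12]  [10,13]  [14,16]
[6,7] uncovered → point at 7; [9,10] uncovered → point at 10; [14,16] uncovered → point at 16.
Points: 7, 10, 16 (3 total).

7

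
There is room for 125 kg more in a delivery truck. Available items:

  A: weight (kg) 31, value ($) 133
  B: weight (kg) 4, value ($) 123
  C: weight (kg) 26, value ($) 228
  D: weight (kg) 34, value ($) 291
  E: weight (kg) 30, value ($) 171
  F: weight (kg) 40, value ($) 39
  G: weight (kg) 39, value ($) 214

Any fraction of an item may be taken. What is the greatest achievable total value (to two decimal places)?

983.10

Greedy by value/weight ratio, highest first.
Ratios (sorted): B 30.75, C 8.77, D 8.56, E 5.70, G 5.49, A 4.29, F 0.97
take B (4 @ 123); take C (26 @ 228); take D (34 @ 291); take E (30 @ 171); take 31/39 of G → 170.10. Capacity used 125/125.
Total value = 983.10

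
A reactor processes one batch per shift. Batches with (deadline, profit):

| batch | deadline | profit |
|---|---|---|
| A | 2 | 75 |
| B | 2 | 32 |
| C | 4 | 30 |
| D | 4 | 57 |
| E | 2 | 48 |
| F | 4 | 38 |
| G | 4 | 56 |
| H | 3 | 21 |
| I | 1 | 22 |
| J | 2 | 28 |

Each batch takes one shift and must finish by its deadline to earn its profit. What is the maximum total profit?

Take jobs in profit order; each goes to the latest open slot no later than its deadline.
By profit: A(d2,75), D(d4,57), G(d4,56), E(d2,48), F(d4,38), B(d2,32), C(d4,30), J(d2,28), I(d1,22), H(d3,21)
A→slot 2; D→slot 4; G→slot 3; E→slot 1; F skipped; B skipped; C skipped; J skipped; I skipped; H skipped.
Profit = 48 + 75 + 56 + 57 = 236

236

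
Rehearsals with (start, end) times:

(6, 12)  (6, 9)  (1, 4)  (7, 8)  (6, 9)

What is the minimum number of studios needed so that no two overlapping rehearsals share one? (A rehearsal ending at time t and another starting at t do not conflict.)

Count concurrent intervals with a sweep; the peak is the room count.
Events (time:±→running): 1:+→1 4:-→0 6:+→1 6:+→2 6:+→3 7:+→4 … peak 4.

4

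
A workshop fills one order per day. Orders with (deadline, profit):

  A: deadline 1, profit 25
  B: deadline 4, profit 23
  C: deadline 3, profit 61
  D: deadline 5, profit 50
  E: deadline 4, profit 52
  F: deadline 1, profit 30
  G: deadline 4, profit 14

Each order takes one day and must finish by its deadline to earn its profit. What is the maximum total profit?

Sort by profit descending; place each in the latest free slot ≤ its deadline.
By profit: C(d3,61), E(d4,52), D(d5,50), F(d1,30), A(d1,25), B(d4,23), G(d4,14)
C→slot 3; E→slot 4; D→slot 5; F→slot 1; A skipped; B→slot 2; G skipped.
Profit = 30 + 23 + 61 + 52 + 50 = 216

216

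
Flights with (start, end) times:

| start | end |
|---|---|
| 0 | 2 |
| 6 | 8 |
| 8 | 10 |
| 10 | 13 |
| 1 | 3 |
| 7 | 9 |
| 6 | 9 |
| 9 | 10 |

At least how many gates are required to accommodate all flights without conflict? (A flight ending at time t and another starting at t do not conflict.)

Events (time:±→running): 0:+→1 1:+→2 2:-→1 3:-→0 6:+→1 6:+→2 7:+→3 … peak 3.

3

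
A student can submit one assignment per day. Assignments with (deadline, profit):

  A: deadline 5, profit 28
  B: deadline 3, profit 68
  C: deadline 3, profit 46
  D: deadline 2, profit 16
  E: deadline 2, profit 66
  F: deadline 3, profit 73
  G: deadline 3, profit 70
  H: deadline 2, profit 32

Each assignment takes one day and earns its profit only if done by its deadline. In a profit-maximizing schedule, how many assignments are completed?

4

Take jobs in profit order; each goes to the latest open slot no later than its deadline.
Profit order: F=73 G=70 B=68 E=66 C=46 H=32 A=28 D=16
Assign: F→slot 3, G→slot 2, B→slot 1, E skipped, C skipped, H skipped, A→slot 5, D skipped.
Slots: [1:B] [2:G] [3:F] [5:A]
4 of 8 scheduled.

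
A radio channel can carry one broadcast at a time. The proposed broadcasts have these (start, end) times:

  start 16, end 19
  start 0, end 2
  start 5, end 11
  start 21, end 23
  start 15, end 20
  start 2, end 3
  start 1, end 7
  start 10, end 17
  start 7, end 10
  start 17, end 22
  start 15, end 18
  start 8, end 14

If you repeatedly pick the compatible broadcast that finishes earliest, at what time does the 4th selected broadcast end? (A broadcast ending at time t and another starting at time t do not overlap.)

17

Greedy by earliest finish: after sorting by end time, pick each interval compatible with the last pick.
Sorted by end: (0,2)  (2,3)  (1,7)  (7,10)  (5,11)  (8,14)  (10,17)  (15,18)  (16,19)  (15,20)  (17,22)  (21,23)
take (0,2); take (2,3); take (7,10); take (10,17); skip (16,19); skip (15,20); take (17,22).
Selected: (0,2) (2,3) (7,10) (10,17) (17,22)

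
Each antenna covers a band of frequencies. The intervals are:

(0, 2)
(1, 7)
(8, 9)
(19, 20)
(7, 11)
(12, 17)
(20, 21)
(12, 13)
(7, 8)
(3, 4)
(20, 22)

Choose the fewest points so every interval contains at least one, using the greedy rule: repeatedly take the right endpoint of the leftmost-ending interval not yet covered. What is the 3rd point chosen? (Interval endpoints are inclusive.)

8

Sort by right endpoint; whenever an interval is uncovered, place a point at its right end.
By right end: [0,2]  [3,4]  [1,7]  [7,8]  [8,9]  [7,11]  [12,13]  [12,17]  [19,20]  [20,21]  [20,22]
[0,2] uncovered → point at 2; [3,4] uncovered → point at 4; [7,8] uncovered → point at 8; [12,13] uncovered → point at 13; [19,20] uncovered → point at 20.
Points: 2, 4, 8, 13, 20 (5 total).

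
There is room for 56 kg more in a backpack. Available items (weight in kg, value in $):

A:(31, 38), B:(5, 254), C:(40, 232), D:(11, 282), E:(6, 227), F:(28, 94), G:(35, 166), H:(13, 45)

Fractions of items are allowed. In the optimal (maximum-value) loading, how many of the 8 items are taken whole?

3

Ratios (sorted): B 50.80, E 37.83, D 25.64, C 5.80, G 4.74, H 3.46, F 3.36, A 1.23
take B (5 @ 254); take E (6 @ 227); take D (11 @ 282); take 34/40 of C → 197.20. Capacity used 56/56.
3 item(s) taken whole; one partial (take 34/40 of C).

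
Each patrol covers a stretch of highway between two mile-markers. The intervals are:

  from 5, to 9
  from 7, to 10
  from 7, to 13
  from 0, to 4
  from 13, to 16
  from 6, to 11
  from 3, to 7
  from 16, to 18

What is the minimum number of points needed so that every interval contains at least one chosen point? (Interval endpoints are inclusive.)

3

Sorted: [0,4] [3,7] [5,9] [7,10] [6,11] [7,13] [13,16] [16,18]
{[0,4],[3,7]} hit by 4; {[5,9],[7,10],[6,11],[7,13]} hit by 9; {[13,16],[16,18]} hit by 16.
Points: 4, 9, 16 (3 total).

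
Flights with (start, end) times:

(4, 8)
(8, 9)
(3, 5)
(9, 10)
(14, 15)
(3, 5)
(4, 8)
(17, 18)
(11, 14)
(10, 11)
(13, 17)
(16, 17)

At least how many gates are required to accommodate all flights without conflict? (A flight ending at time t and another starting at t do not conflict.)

Events (time:±→running): 3:+→1 3:+→2 4:+→3 4:+→4 … peak 4.

4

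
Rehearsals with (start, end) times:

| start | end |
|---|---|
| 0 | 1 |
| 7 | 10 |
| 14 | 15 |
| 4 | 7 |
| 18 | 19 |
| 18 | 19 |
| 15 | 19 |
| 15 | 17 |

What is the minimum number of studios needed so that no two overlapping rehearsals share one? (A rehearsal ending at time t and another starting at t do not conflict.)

Events (time:±→running): 0:+→1 1:-→0 4:+→1 7:-→0 7:+→1 10:-→0 14:+→1 15:-→0 15:+→1 15:+→2 17:-→1 18:+→2 18:+→3 … peak 3.

3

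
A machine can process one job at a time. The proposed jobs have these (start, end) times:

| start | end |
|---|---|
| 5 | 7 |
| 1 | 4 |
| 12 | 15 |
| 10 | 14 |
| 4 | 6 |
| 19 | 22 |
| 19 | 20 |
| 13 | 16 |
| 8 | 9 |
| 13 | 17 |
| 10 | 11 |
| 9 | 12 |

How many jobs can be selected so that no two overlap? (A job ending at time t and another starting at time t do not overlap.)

6

Sort by end time and greedily take each interval whose start is ≥ the last chosen end.
Sorted by end: (1,4)  (4,6)  (5,7)  (8,9)  (10,11)  (9,12)  (10,14)  (12,15)  (13,16)  (13,17)  (19,20)  (19,22)
take (1,4); take (4,6); take (8,9); take (10,11); skip (10,14); take (12,15); skip (13,16); skip (13,17); take (19,20).
Selected 6 jobs.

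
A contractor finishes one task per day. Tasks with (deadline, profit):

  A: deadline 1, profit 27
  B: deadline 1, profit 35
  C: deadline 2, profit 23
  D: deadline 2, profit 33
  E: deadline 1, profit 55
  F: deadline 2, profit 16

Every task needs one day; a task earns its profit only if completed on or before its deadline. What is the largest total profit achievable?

88

Sort by profit descending; place each in the latest free slot ≤ its deadline.
By profit: E(d1,55), B(d1,35), D(d2,33), A(d1,27), C(d2,23), F(d2,16)
E→slot 1; B skipped; D→slot 2; A skipped; C skipped; F skipped.
Profit = 55 + 33 = 88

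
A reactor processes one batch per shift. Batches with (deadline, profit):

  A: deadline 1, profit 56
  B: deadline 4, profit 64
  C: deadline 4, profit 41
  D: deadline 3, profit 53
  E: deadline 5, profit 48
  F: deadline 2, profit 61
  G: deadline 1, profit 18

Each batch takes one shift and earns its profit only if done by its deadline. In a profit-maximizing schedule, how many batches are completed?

5

Take jobs in profit order; each goes to the latest open slot no later than its deadline.
By profit: B(d4,64), F(d2,61), A(d1,56), D(d3,53), E(d5,48), C(d4,41), G(d1,18)
B→slot 4; F→slot 2; A→slot 1; D→slot 3; E→slot 5; C skipped; G skipped.
5 of 7 scheduled.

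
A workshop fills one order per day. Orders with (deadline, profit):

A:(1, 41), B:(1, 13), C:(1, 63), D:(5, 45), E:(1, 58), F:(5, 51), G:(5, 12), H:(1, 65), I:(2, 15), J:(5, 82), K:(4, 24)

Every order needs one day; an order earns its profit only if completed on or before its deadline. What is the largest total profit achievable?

267

Profit order: J=82 H=65 C=63 E=58 F=51 D=45 A=41 K=24 I=15 B=13 G=12
Assign: J→slot 5, H→slot 1, C skipped, E skipped, F→slot 4, D→slot 3, A skipped, K→slot 2, I skipped, B skipped, G skipped.
Slots: [1:H] [2:K] [3:D] [4:F] [5:J]
Profit = 65 + 24 + 45 + 51 + 82 = 267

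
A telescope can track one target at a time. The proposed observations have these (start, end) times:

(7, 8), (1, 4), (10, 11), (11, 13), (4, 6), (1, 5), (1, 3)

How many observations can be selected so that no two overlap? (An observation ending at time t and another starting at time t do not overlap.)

5

Sort by end time and greedily take each interval whose start is ≥ the last chosen end.
Sorted by end: (1,3)  (1,4)  (1,5)  (4,6)  (7,8)  (10,11)  (11,13)
take (1,3); take (4,6); take (7,8); take (10,11); take (11,13).
Selected 5 observations.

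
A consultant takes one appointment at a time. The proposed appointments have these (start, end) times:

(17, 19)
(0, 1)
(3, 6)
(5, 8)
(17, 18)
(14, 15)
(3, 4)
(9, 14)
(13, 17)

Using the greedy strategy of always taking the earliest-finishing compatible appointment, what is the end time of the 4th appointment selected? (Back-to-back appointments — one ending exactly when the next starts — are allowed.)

Sort by end time and greedily take each interval whose start is ≥ the last chosen end.
Sorted by end: (0,1)  (3,4)  (3,6)  (5,8)  (9,14)  (14,15)  (13,17)  (17,18)  (17,19)
take (0,1); take (3,4); skip (3,6); take (5,8); take (9,14); take (14,15); take (17,18).
Selected: (0,1) (3,4) (5,8) (9,14) (14,15) (17,18)

14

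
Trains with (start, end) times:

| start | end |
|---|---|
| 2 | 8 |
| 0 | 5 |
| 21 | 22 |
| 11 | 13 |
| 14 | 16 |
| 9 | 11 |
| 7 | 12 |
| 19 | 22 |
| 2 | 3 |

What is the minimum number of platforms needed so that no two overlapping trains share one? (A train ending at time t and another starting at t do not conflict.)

starts: [0, 2, 2, 7, 9, 11, 14, 19, 21]
ends:   [3, 5, 8, 11, 12, 13, 16, 22, 22]
s0→1 s2→2 s2→3  — peak 3.

3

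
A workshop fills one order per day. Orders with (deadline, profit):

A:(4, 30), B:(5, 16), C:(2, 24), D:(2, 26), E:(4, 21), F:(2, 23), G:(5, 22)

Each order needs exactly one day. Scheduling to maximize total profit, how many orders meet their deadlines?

5

Profit order: A=30 D=26 C=24 F=23 G=22 E=21 B=16
Assign: A→slot 4, D→slot 2, C→slot 1, F skipped, G→slot 5, E→slot 3, B skipped.
Slots: [1:C] [2:D] [3:E] [4:A] [5:G]
5 of 7 scheduled.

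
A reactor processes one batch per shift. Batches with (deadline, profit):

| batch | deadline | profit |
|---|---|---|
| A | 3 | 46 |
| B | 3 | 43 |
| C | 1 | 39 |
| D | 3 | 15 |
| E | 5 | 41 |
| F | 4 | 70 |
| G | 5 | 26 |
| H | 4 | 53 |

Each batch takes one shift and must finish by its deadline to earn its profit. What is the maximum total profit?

Sort by profit descending; place each in the latest free slot ≤ its deadline.
By profit: F(d4,70), H(d4,53), A(d3,46), B(d3,43), E(d5,41), C(d1,39), G(d5,26), D(d3,15)
F→slot 4; H→slot 3; A→slot 2; B→slot 1; E→slot 5; C skipped; G skipped; D skipped.
Profit = 43 + 46 + 53 + 70 + 41 = 253

253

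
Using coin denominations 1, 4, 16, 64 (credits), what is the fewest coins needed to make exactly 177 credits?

Greedy: take as many of the largest coin as possible, then repeat with the remainder.
177 = 2×64 + 3×16 + 1×1
Total coins = 2 + 3 + 1 = 6

6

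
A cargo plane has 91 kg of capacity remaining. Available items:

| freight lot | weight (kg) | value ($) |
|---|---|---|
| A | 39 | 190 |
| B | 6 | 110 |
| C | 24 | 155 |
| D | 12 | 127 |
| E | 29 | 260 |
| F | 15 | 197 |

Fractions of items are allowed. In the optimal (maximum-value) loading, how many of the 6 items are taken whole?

5

Ratios (sorted): B 18.33, F 13.13, D 10.58, E 8.97, C 6.46, A 4.87
take B (6 @ 110); take F (15 @ 197); take D (12 @ 127); take E (29 @ 260); take C (24 @ 155); take 5/39 of A → 24.36. Capacity used 91/91.
5 item(s) taken whole; one partial (take 5/39 of A).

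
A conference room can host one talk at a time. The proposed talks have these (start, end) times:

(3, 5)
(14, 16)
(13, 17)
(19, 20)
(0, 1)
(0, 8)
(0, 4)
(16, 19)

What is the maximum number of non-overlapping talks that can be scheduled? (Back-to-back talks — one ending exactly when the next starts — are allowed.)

5

Sort by end time and greedily take each interval whose start is ≥ the last chosen end.
By end time: (0,1), (0,4), (3,5), (0,8), (14,16), (13,17), (16,19), (19,20).
Pick (0,1); next start ≥ 1 → (3,5); next start ≥ 5 → (14,16); next start ≥ 16 → (16,19); next start ≥ 19 → (19,20).
Selected 5 talks.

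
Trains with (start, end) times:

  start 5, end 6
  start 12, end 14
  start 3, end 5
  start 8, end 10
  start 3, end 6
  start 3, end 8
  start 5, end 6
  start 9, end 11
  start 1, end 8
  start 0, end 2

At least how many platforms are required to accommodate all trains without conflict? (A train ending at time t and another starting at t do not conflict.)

5

The answer is the maximum number of intervals overlapping at any instant.
starts: [0, 1, 3, 3, 3, 5, 5, 8, 9, 12]
ends:   [2, 5, 6, 6, 6, 8, 8, 10, 11, 14]
s0→1 s1→2 e2→1 s3→2 s3→3 s3→4 e5→3 s5→4 s5→5  — peak 5.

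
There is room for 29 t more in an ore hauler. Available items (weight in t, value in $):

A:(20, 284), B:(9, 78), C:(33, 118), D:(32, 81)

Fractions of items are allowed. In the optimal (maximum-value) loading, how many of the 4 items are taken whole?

Sort by value per unit weight and fill in that order.
Ratios (sorted): A 14.20, B 8.67, C 3.58, D 2.53
take A (20 @ 284); take B (9 @ 78). Capacity used 29/29.
2 item(s) taken whole.

2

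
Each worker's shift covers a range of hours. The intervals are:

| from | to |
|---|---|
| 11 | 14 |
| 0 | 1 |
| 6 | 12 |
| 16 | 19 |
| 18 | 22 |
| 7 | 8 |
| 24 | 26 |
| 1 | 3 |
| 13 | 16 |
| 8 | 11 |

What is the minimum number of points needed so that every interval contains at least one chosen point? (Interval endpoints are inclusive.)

5

Sort by right endpoint; whenever an interval is uncovered, place a point at its right end.
Sorted: [0,1] [1,3] [7,8] [8,11] [6,12] [11,14] [13,16] [16,19] [18,22] [24,26]
{[0,1],[1,3]} hit by 1; {[7,8],[8,11],[6,12]} hit by 8; {[11,14],[13,16]} hit by 14; {[16,19],[18,22]} hit by 19; {[24,26]} hit by 26.
Points: 1, 8, 14, 19, 26 (5 total).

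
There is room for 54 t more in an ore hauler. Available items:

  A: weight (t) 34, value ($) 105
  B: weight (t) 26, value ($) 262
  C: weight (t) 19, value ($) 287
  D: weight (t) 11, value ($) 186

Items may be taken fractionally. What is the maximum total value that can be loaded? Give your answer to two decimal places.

Order: D (186/11=16.91) > C (287/19=15.11) > B (262/26=10.08) > A (105/34=3.09)
Fill: take D (11 @ 186) → take C (19 @ 287) → take 24/26 of B → 241.85; 54/54 used.
Total value = 714.85

714.85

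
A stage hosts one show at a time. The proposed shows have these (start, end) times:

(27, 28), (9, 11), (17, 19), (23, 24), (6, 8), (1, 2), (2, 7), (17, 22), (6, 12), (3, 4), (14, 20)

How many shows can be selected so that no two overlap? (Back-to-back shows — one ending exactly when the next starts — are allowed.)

Sorted by end: (1,2)  (3,4)  (2,7)  (6,8)  (9,11)  (6,12)  (17,19)  (14,20)  (17,22)  (23,24)  (27,28)
take (1,2); take (3,4); take (6,8); take (9,11); take (17,19); skip (17,22); take (23,24); take (27,28).
Selected 7 shows.

7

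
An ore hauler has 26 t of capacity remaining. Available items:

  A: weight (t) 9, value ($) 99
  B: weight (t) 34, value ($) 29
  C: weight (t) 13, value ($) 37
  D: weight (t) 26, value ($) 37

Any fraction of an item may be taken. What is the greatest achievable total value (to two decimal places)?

Ratios (sorted): A 11.00, C 2.85, D 1.42, B 0.85
take A (9 @ 99); take C (13 @ 37); take 4/26 of D → 5.69. Capacity used 26/26.
Total value = 141.69

141.69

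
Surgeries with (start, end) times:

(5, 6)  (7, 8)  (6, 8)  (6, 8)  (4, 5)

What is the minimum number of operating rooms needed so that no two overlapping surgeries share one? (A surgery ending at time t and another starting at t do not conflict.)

3

The answer is the maximum number of intervals overlapping at any instant.
Events (time:±→running): 4:+→1 5:-→0 5:+→1 6:-→0 6:+→1 6:+→2 7:+→3 … peak 3.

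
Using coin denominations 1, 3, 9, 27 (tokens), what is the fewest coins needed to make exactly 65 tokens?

65 − 2×27→11 − 1×9→2 − 2×1→0
Total coins = 2 + 1 + 2 = 5

5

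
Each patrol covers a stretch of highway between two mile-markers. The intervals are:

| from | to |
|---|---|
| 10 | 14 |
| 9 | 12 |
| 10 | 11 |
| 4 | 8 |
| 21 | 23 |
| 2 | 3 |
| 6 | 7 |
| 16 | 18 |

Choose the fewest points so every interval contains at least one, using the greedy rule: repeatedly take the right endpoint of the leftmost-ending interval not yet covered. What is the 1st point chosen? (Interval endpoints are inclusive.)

3

Sort by right endpoint; whenever an interval is uncovered, place a point at its right end.
Sorted: [2,3] [6,7] [4,8] [10,11] [9,12] [10,14] [16,18] [21,23]
{[2,3]} hit by 3; {[6,7],[4,8]} hit by 7; {[10,11],[9,12],[10,14]} hit by 11; {[16,18]} hit by 18; {[21,23]} hit by 23.
Points: 3, 7, 11, 18, 23 (5 total).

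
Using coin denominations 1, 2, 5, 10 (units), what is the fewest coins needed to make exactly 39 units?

39 − 3×10→9 − 1×5→4 − 2×2→0
Total coins = 3 + 1 + 2 = 6

6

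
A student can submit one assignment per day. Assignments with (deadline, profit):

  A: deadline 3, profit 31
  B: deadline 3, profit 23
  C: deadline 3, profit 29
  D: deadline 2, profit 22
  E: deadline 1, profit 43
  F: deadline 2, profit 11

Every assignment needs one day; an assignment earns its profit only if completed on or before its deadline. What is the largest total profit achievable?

By profit: E(d1,43), A(d3,31), C(d3,29), B(d3,23), D(d2,22), F(d2,11)
E→slot 1; A→slot 3; C→slot 2; B skipped; D skipped; F skipped.
Profit = 43 + 29 + 31 = 103

103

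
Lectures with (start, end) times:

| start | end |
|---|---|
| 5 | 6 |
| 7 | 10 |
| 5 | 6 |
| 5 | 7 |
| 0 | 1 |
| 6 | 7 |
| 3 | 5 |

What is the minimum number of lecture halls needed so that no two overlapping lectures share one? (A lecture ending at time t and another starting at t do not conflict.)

3

starts: [0, 3, 5, 5, 5, 6, 7]
ends:   [1, 5, 6, 6, 7, 7, 10]
s0→1 e1→0 s3→1 e5→0 s5→1 s5→2 s5→3  — peak 3.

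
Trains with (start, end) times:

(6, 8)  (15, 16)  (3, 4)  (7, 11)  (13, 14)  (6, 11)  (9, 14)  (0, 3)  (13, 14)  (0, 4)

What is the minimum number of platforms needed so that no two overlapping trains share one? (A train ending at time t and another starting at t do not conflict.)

3

The answer is the maximum number of intervals overlapping at any instant.
Events (time:±→running): 0:+→1 0:+→2 3:-→1 3:+→2 4:-→1 4:-→0 6:+→1 6:+→2 7:+→3 … peak 3.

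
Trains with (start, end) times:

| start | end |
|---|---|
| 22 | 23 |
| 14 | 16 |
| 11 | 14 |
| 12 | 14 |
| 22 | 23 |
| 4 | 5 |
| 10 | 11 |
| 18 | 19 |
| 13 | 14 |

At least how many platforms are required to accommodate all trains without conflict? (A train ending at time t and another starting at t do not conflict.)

Events (time:±→running): 4:+→1 5:-→0 10:+→1 11:-→0 11:+→1 12:+→2 13:+→3 … peak 3.

3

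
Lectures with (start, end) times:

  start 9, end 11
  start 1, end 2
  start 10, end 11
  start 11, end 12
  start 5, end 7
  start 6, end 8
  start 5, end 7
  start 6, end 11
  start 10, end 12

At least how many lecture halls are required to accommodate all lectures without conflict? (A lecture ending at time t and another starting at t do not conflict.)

Count concurrent intervals with a sweep; the peak is the room count.
Events (time:±→running): 1:+→1 2:-→0 5:+→1 5:+→2 6:+→3 6:+→4 … peak 4.

4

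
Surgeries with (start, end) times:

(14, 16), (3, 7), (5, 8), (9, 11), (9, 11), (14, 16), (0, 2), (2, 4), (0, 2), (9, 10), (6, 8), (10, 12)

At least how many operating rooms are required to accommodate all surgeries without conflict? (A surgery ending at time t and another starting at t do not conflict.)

3

The answer is the maximum number of intervals overlapping at any instant.
Events (time:±→running): 0:+→1 0:+→2 2:-→1 2:-→0 2:+→1 3:+→2 4:-→1 5:+→2 6:+→3 … peak 3.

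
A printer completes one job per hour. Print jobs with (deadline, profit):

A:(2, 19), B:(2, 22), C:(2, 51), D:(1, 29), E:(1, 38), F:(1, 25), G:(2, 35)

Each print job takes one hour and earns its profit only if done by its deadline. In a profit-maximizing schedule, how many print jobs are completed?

Sort by profit descending; place each in the latest free slot ≤ its deadline.
By profit: C(d2,51), E(d1,38), G(d2,35), D(d1,29), F(d1,25), B(d2,22), A(d2,19)
C→slot 2; E→slot 1; G skipped; D skipped; F skipped; B skipped; A skipped.
2 of 7 scheduled.

2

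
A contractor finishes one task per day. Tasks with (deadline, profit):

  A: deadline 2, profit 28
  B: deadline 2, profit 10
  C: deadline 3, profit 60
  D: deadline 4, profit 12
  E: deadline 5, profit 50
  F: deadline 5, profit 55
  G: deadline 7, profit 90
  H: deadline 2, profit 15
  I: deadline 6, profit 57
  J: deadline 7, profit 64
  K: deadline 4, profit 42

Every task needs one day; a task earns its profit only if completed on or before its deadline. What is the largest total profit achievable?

418

Profit order: G=90 J=64 C=60 I=57 F=55 E=50 K=42 A=28 H=15 D=12 B=10
Assign: G→slot 7, J→slot 6, C→slot 3, I→slot 5, F→slot 4, E→slot 2, K→slot 1, A skipped, H skipped, D skipped, B skipped.
Slots: [1:K] [2:E] [3:C] [4:F] [5:I] [6:J] [7:G]
Profit = 42 + 50 + 60 + 55 + 57 + 64 + 90 = 418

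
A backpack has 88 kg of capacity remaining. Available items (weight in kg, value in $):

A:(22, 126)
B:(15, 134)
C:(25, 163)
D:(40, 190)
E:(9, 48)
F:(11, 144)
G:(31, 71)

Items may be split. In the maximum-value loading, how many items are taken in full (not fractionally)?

5

Order: F (144/11=13.09) > B (134/15=8.93) > C (163/25=6.52) > A (126/22=5.73) > E (48/9=5.33) > D (190/40=4.75) > G (71/31=2.29)
Fill: take F (11 @ 144) → take B (15 @ 134) → take C (25 @ 163) → take A (22 @ 126) → take E (9 @ 48) → take 6/40 of D → 28.50; 88/88 used.
5 item(s) taken whole; one partial (take 6/40 of D).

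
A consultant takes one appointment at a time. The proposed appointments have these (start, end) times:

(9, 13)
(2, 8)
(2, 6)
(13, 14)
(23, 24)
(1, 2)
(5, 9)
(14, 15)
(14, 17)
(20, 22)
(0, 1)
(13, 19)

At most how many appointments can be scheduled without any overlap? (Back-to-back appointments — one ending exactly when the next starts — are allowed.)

Sorted by end: (0,1)  (1,2)  (2,6)  (2,8)  (5,9)  (9,13)  (13,14)  (14,15)  (14,17)  (13,19)  (20,22)  (23,24)
take (0,1); take (1,2); take (2,6); skip (2,8); take (9,13); take (13,14); take (14,15); take (20,22); take (23,24).
Selected 8 appointments.

8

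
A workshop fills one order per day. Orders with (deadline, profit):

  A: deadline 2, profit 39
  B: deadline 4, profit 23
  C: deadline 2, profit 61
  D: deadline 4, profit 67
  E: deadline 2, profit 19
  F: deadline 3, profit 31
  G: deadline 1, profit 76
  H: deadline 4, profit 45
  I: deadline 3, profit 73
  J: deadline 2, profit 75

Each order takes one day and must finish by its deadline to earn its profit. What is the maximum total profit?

By profit: G(d1,76), J(d2,75), I(d3,73), D(d4,67), C(d2,61), H(d4,45), A(d2,39), F(d3,31), B(d4,23), E(d2,19)
G→slot 1; J→slot 2; I→slot 3; D→slot 4; C skipped; H skipped; A skipped; F skipped; B skipped; E skipped.
Profit = 76 + 75 + 73 + 67 = 291

291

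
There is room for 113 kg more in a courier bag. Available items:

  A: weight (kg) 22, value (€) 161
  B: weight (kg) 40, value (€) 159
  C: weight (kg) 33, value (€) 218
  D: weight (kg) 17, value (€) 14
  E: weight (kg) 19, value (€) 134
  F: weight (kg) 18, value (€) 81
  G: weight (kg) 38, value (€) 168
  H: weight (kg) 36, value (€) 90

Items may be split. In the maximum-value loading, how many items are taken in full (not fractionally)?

Sort by value per unit weight and fill in that order.
Order: A (161/22=7.32) > E (134/19=7.05) > C (218/33=6.61) > F (81/18=4.50) > G (168/38=4.42) > B (159/40=3.98) > H (90/36=2.50) > D (14/17=0.82)
Fill: take A (22 @ 161) → take E (19 @ 134) → take C (33 @ 218) → take F (18 @ 81) → take 21/38 of G → 92.84; 113/113 used.
4 item(s) taken whole; one partial (take 21/38 of G).

4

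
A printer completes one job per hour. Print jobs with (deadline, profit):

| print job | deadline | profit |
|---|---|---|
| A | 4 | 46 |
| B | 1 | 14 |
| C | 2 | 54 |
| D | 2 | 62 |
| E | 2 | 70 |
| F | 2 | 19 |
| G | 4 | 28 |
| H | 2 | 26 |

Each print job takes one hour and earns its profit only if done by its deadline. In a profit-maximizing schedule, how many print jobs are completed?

Take jobs in profit order; each goes to the latest open slot no later than its deadline.
By profit: E(d2,70), D(d2,62), C(d2,54), A(d4,46), G(d4,28), H(d2,26), F(d2,19), B(d1,14)
E→slot 2; D→slot 1; C skipped; A→slot 4; G→slot 3; H skipped; F skipped; B skipped.
4 of 8 scheduled.

4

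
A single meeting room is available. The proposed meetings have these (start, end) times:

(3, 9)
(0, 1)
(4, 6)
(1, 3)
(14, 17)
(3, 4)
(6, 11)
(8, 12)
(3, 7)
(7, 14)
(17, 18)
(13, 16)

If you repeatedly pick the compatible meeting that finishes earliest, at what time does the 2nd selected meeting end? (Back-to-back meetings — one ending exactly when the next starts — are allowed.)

3

Sort by end time and greedily take each interval whose start is ≥ the last chosen end.
By end time: (0,1), (1,3), (3,4), (4,6), (3,7), (3,9), (6,11), (8,12), (7,14), (13,16), (14,17), (17,18).
Pick (0,1); next start ≥ 1 → (1,3); next start ≥ 3 → (3,4); next start ≥ 4 → (4,6); next start ≥ 6 → (6,11); next start ≥ 11 → (13,16); next start ≥ 16 → (17,18).
Selected: (0,1) (1,3) (3,4) (4,6) (6,11) (13,16) (17,18)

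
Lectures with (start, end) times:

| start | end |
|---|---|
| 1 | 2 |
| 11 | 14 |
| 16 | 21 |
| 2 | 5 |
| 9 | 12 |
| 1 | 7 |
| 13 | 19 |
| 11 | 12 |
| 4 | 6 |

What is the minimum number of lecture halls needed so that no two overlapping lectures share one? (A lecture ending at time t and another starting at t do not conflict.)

3

starts: [1, 1, 2, 4, 9, 11, 11, 13, 16]
ends:   [2, 5, 6, 7, 12, 12, 14, 19, 21]
s1→1 s1→2 e2→1 s2→2 s4→3  — peak 3.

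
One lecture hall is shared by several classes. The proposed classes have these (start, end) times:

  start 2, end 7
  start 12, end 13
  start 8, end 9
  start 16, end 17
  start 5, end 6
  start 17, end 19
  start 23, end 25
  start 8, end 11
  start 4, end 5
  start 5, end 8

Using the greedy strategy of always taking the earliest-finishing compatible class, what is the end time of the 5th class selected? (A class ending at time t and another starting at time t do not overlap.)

Greedy by earliest finish: after sorting by end time, pick each interval compatible with the last pick.
By end time: (4,5), (5,6), (2,7), (5,8), (8,9), (8,11), (12,13), (16,17), (17,19), (23,25).
Pick (4,5); next start ≥ 5 → (5,6); next start ≥ 6 → (8,9); next start ≥ 9 → (12,13); next start ≥ 13 → (16,17); next start ≥ 17 → (17,19); next start ≥ 19 → (23,25).
Selected: (4,5) (5,6) (8,9) (12,13) (16,17) (17,19) (23,25)

17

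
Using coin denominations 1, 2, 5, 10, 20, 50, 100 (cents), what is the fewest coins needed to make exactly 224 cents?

Use the largest denomination that fits, subtract, and repeat.
224 = 2×100 + 1×20 + 2×2
Total coins = 2 + 1 + 2 = 5

5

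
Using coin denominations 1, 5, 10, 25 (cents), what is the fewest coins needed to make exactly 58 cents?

58 − 2×25→8 − 1×5→3 − 3×1→0
Total coins = 2 + 1 + 3 = 6

6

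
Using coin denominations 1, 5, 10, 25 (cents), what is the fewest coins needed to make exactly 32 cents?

Use the largest denomination that fits, subtract, and repeat.
32 = 1×25 + 1×5 + 2×1
Total coins = 1 + 1 + 2 = 4

4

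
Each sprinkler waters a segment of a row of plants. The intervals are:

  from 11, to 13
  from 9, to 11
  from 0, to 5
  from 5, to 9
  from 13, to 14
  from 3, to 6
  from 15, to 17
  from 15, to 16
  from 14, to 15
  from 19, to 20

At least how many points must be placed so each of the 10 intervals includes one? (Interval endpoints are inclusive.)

By right end: [0,5]  [3,6]  [5,9]  [9,11]  [11,13]  [13,14]  [14,15]  [15,16]  [15,17]  [19,20]
[0,5] uncovered → point at 5; [9,11] uncovered → point at 11; [13,14] uncovered → point at 14; [15,16] uncovered → point at 16; [19,20] uncovered → point at 20.
Points: 5, 11, 14, 16, 20 (5 total).

5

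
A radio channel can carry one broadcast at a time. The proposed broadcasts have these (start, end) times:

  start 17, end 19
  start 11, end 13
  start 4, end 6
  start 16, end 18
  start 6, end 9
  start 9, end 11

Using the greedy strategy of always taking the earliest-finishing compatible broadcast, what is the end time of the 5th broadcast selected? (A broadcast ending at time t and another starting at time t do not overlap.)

18

By end time: (4,6), (6,9), (9,11), (11,13), (16,18), (17,19).
Pick (4,6); next start ≥ 6 → (6,9); next start ≥ 9 → (9,11); next start ≥ 11 → (11,13); next start ≥ 13 → (16,18).
Selected: (4,6) (6,9) (9,11) (11,13) (16,18)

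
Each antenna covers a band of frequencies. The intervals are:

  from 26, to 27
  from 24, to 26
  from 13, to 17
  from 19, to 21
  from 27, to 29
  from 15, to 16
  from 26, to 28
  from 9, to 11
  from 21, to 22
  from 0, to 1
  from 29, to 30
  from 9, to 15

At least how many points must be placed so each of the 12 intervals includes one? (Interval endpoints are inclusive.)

6

By right end: [0,1]  [9,11]  [9,15]  [15,16]  [13,17]  [19,21]  [21,22]  [24,26]  [26,27]  [26,28]  [27,29]  [29,30]
[0,1] uncovered → point at 1; [9,11] uncovered → point at 11; [15,16] uncovered → point at 16; [19,21] uncovered → point at 21; [24,26] uncovered → point at 26; [27,29] uncovered → point at 29.
Points: 1, 11, 16, 21, 26, 29 (6 total).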